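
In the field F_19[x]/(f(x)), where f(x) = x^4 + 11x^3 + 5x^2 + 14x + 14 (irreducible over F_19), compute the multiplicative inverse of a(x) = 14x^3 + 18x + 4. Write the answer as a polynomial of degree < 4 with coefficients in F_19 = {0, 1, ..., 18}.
a(x)^(-1) ≡ 14x^3 + 13x^2 + 3x + 16 (mod f(x))

Since f is irreducible over F_19, F_19[x]/(f) is a field and a(x) ≠ 0 has an inverse. Apply the extended Euclidean algorithm to f(x) and a(x) in F_19[x]: f(x) = (15x + 13)·a(x) + (x^2 + 5x);  a(x) = (14x + 6)·(x^2 + 5x) + (7x + 4);  (x^2 + 5x) = (11x + 8)·(7x + 4) + (6). The last nonzero remainder is the constant 6 = gcd(f, a) in F_19. Back-substituting through the division chain expresses 6 = s(x)·a(x) + t(x)·f(x) with s(x) ≡ 8x^3 + 2x^2 + 18x + 1 (mod f), so (8x^3 + 2x^2 + 18x + 1)·a(x) ≡ 6 (mod f). Multiplying by 6^(-1) ≡ 16 in F_19 gives a(x)^(-1) ≡ 16·(8x^3 + 2x^2 + 18x + 1) ≡ 14x^3 + 13x^2 + 3x + 16 (mod f). Check: (14x^3 + 18x + 4)·(14x^3 + 13x^2 + 3x + 16) = 6x^6 + 11x^5 + 9x^4 + x^3 + 11x^2 + 15x + 7 ≡ 1 (mod x^4 + 11x^3 + 5x^2 + 14x + 14).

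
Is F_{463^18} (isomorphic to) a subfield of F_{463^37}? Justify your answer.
No: F_{463^18} is not a subfield of F_{463^37}

F_{p^m} embeds in F_{p^n} iff m | n. Here 18 ∤ 37 (since 37 = 2·18 + 1 with remainder 1 ≠ 0), so F_{463^18} is not a subfield of F_{463^37}. Equivalently: if it were, the tower law would give 18 = [F_{463^18}:F_463] dividing [F_{463^37}:F_463] = 37, contradiction.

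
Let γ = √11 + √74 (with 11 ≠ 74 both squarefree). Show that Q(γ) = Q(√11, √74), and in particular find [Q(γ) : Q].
[Q(γ) : Q] = 4 (equivalently, Q(γ) = Q(√11, √74))

Obviously Q(γ) ⊆ Q(√11, √74), and [Q(√11, √74):Q] = 4 (since 11, 74 are distinct squarefree integers > 1 with 814 not a perfect square). To show equality we compute the minimal polynomial of γ. From γ = √11 + √74: γ^2 = 11 + 2√(814) + 74 = 85 + 2√(814), so γ^2 - 85 = 2√(814); squaring, (γ^2 - 85)^2 = 4·814, i.e. γ^4 - 170γ^2 + 7225 - 3256 = 0, i.e. γ^4 - 170γ^2 + 3969 = 0. So γ is a root of x^4 - 170x^2 + 3969. This polynomial is irreducible over Q: it has no rational root (each ±√11 ± √74 is irrational), and any factorization into two quadratics over Q would force √(814) ∈ Q (pairing opposite roots) or √11, √74 ∈ Q (other pairings), all impossible. Hence [Q(γ):Q] = 4 = [Q(√11, √74):Q], so Q(γ) = Q(√11, √74).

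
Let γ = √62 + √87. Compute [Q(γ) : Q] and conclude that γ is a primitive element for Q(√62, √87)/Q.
[Q(γ) : Q] = 4 (equivalently, Q(γ) = Q(√62, √87))

Obviously Q(γ) ⊆ Q(√62, √87), and [Q(√62, √87):Q] = 4 (since 62, 87 are distinct squarefree integers > 1 with 5394 not a perfect square). To show equality we compute the minimal polynomial of γ. From γ = √62 + √87: γ^2 = 62 + 2√(5394) + 87 = 149 + 2√(5394), so γ^2 - 149 = 2√(5394); squaring, (γ^2 - 149)^2 = 4·5394, i.e. γ^4 - 298γ^2 + 22201 - 21576 = 0, i.e. γ^4 - 298γ^2 + 625 = 0. So γ is a root of x^4 - 298x^2 + 625. This polynomial is irreducible over Q: it has no rational root (each ±√62 ± √87 is irrational), and any factorization into two quadratics over Q would force √(5394) ∈ Q (pairing opposite roots) or √62, √87 ∈ Q (other pairings), all impossible. Hence [Q(γ):Q] = 4 = [Q(√62, √87):Q], so Q(γ) = Q(√62, √87).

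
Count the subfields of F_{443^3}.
F_{443^3} has 2 subfields

The subfields of F_{p^n} are exactly the fields F_{p^d} for d | n (each is the fixed field of the unique index-d subgroup of Gal(F_{p^n}/F_p) ≅ Z/nZ). The divisors of n = 3 are {1, 3}, giving 2 subfields: F_{443^1}, F_{443^3}.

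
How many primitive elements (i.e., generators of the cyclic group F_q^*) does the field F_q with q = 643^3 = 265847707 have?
There are φ(265847706) = 86821632 primitive elements

F_q^* is cyclic of order q - 1 = 265847706. A cyclic group of order m has exactly φ(m) generators. Here m = 265847706 = 2 · 3^2 · 97 · 107 · 1423, so the number of primitive elements is φ(265847706) = 86821632.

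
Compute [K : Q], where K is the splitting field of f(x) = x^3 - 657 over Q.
[K : Q] = 6

The roots of x^3 - 657 are ∛657, ω∛657, ω^2∛657 where ω = e^(2πi/3) is a primitive cube root of unity, so K = Q(∛657, ω). Now [Q(∛657):Q] = 3 (since 657 is not a perfect cube, x^3 - 657 is irreducible) and [Q(ω):Q] = 2. Both 2 and 3 divide [K:Q], and [K:Q] ≤ 3·2 = 6, so [K:Q] = 6. (Equivalently: Q(∛657) ⊂ R but ω ∉ R, so [K : Q(∛657)] = 2.)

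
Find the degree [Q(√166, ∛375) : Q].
[Q(√166, ∛375) : Q] = 6

Let L = Q(√166, ∛375). Since Q(√166) ⊂ L and [Q(√166):Q] = 2, the tower law gives 2 | [L:Q]. Likewise Q(∛375) ⊂ L with [Q(∛375):Q] = 3 (because 375 is not a perfect cube), so 3 | [L:Q]. As gcd(2,3) = 1, [L:Q] is divisible by 6. Conversely L is generated over Q by √166 and ∛375, so [L:Q] ≤ 2·3 = 6. Therefore [Q(√166, ∛375) : Q] = 6.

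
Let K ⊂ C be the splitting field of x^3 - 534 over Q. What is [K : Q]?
[K : Q] = 6

The roots of x^3 - 534 are ∛534, ω∛534, ω^2∛534 where ω = e^(2πi/3) is a primitive cube root of unity, so K = Q(∛534, ω). Now [Q(∛534):Q] = 3 (since 534 is not a perfect cube, x^3 - 534 is irreducible) and [Q(ω):Q] = 2. Both 2 and 3 divide [K:Q], and [K:Q] ≤ 3·2 = 6, so [K:Q] = 6. (Equivalently: Q(∛534) ⊂ R but ω ∉ R, so [K : Q(∛534)] = 2.)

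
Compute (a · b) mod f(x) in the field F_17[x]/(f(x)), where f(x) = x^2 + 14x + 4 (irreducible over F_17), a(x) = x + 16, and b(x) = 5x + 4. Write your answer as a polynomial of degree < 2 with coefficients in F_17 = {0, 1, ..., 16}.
a · b ≡ 14x + 10 (mod f(x))

Multiply in F_17[x]: a(x)·b(x) = (x + 16)·(5x + 4) = 5x^2 + 16x + 13. This has degree ≥ 2, so divide by f(x) over F_17: 5x^2 + 16x + 13 = (5)·(x^2 + 14x + 4) + (14x + 10). Hence a·b ≡ 14x + 10 (mod f). (F_17[x]/(f) is a field with 17^2 = 289 elements since f is irreducible of degree 2.)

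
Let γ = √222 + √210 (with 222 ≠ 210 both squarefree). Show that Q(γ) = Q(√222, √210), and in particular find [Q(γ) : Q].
[Q(γ) : Q] = 4 (equivalently, Q(γ) = Q(√222, √210))

Obviously Q(γ) ⊆ Q(√222, √210), and [Q(√222, √210):Q] = 4 (since 222, 210 are distinct squarefree integers > 1 with 46620 not a perfect square). To show equality we compute the minimal polynomial of γ. From γ = √222 + √210: γ^2 = 222 + 2√(46620) + 210 = 432 + 2√(46620), so γ^2 - 432 = 2√(46620); squaring, (γ^2 - 432)^2 = 4·46620, i.e. γ^4 - 864γ^2 + 186624 - 186480 = 0, i.e. γ^4 - 864γ^2 + 144 = 0. So γ is a root of x^4 - 864x^2 + 144. This polynomial is irreducible over Q: it has no rational root (each ±√222 ± √210 is irrational), and any factorization into two quadratics over Q would force √(46620) ∈ Q (pairing opposite roots) or √222, √210 ∈ Q (other pairings), all impossible. Hence [Q(γ):Q] = 4 = [Q(√222, √210):Q], so Q(γ) = Q(√222, √210).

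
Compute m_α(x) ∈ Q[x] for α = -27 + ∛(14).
m_α(x) = x^3 + 81x^2 + 2187x + 19669

Set β = α + 27 = ∛(14), so β^3 = 14. Then (α + 27)^3 - 14 = 0, i.e. α is a root of g(x) = (x + 27)^3 - 14 = x^3 + 81x^2 + 2187x + 19669. Since g(x) = h(x + 27) where h(x) = x^3 - 14, and h is irreducible over Q (because 14 is not a perfect cube, so h has no rational root, and a monic cubic with no rational root is irreducible), g is also irreducible (irreducibility is preserved under the substitution x → x + 27). Hence m_α(x) = x^3 + 81x^2 + 2187x + 19669.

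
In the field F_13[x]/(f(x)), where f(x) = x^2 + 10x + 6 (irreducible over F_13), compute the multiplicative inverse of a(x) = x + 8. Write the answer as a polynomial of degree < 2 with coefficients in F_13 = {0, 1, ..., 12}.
a(x)^(-1) ≡ 4x + 8 (mod f(x))

Since f is irreducible over F_13, F_13[x]/(f) is a field and a(x) ≠ 0 has an inverse. Apply the extended Euclidean algorithm to f(x) and a(x) in F_13[x]: f(x) = (x + 2)·a(x) + (3). The last nonzero remainder is the constant 3 = gcd(f, a) in F_13. Back-substituting through the division chain expresses 3 = s(x)·a(x) + t(x)·f(x) with s(x) ≡ 12x + 11 (mod f), so (12x + 11)·a(x) ≡ 3 (mod f). Multiplying by 3^(-1) ≡ 9 in F_13 gives a(x)^(-1) ≡ 9·(12x + 11) ≡ 4x + 8 (mod f). Check: (x + 8)·(4x + 8) = 4x^2 + x + 12 ≡ 1 (mod x^2 + 10x + 6).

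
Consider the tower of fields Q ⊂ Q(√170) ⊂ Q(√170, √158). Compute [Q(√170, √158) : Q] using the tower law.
[Q(√170, √158) : Q] = 4

[Q(√170):Q] = 2 (min poly x^2 - 170, irreducible since 170 is squarefree > 1). For the top step, suppose √158 ∈ Q(√170), say √158 = c + d√170 with c, d ∈ Q. Squaring: 158 = c^2 + 170d^2 + 2cd√170. Since √170 ∉ Q this forces 2cd = 0. If d = 0 then √158 = c ∈ Q, contradicting 158 squarefree > 1. If c = 0 then 158 = 170d^2, so 170·158 = (170d)^2 is a perfect square in Q — but 170·158 = 26860 is not a perfect square (since 170 and 158 are distinct squarefree integers). Contradiction. Hence √158 ∉ Q(√170), so x^2 - 158 stays irreducible over Q(√170) and [Q(√170, √158) : Q(√170)] = 2. By the tower law, [Q(√170, √158) : Q] = 2 · 2 = 4.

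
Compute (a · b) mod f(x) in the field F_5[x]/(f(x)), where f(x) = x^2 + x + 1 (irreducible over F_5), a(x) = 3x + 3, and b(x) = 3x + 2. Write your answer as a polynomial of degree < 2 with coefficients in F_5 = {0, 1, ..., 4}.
a · b ≡ x + 2 (mod f(x))

Multiply in F_5[x]: a(x)·b(x) = (3x + 3)·(3x + 2) = 4x^2 + 1. This has degree ≥ 2, so divide by f(x) over F_5: 4x^2 + 1 = (4)·(x^2 + x + 1) + (x + 2). Hence a·b ≡ x + 2 (mod f). (F_5[x]/(f) is a field with 5^2 = 25 elements since f is irreducible of degree 2.)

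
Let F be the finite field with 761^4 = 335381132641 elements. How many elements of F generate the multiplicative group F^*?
There are φ(335381132640) = 79111323648 primitive elements

F_q^* is cyclic of order q - 1 = 335381132640. A cyclic group of order m has exactly φ(m) generators. Here m = 335381132640 = 2^5 · 3 · 5 · 17 · 19 · 127 · 17033, so the number of primitive elements is φ(335381132640) = 79111323648.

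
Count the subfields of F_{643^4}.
F_{643^4} has 3 subfields

The subfields of F_{p^n} are exactly the fields F_{p^d} for d | n (each is the fixed field of the unique index-d subgroup of Gal(F_{p^n}/F_p) ≅ Z/nZ). The divisors of n = 4 are {1, 2, 4}, giving 3 subfields: F_{643^1}, F_{643^2}, F_{643^4}.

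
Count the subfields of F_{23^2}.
F_{23^2} has 2 subfields

The subfields of F_{p^n} are exactly the fields F_{p^d} for d | n (each is the fixed field of the unique index-d subgroup of Gal(F_{p^n}/F_p) ≅ Z/nZ). The divisors of n = 2 are {1, 2}, giving 2 subfields: F_{23^1}, F_{23^2}.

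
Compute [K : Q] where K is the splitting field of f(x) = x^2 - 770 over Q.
[K : Q] = 2

f(x) = x^2 - 770 factors as (x - √770)(x + √770). The splitting field is K = Q(√770). Since 770 is squarefree and > 1, it is not a perfect square, so x^2 - 770 is irreducible over Q and [Q(√770) : Q] = 2. Hence [K : Q] = 2.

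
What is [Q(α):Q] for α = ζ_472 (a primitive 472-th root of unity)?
[Q(α):Q] = 232

The minimal polynomial of ζ_472 over Q is the 472-th cyclotomic polynomial Φ_472(x), which is irreducible over Q and has degree φ(472) = 232. Hence [Q(α):Q] = φ(472) = 232.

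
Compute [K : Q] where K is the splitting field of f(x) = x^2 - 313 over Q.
[K : Q] = 2

f(x) = x^2 - 313 factors as (x - √313)(x + √313). The splitting field is K = Q(√313). Since 313 is squarefree and > 1, it is not a perfect square, so x^2 - 313 is irreducible over Q and [Q(√313) : Q] = 2. Hence [K : Q] = 2.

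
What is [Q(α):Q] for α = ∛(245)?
[Q(α):Q] = 3

The minimal polynomial of α is x^3 - 245, irreducible over Q since 245 is not a perfect cube (so x^3 - 245 has no rational root). Hence [Q(α):Q] = deg(m_α) = 3.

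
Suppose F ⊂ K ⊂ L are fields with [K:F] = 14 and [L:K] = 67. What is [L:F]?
[L:F] = 938

The tower law says that for any tower of field extensions F ⊂ K ⊂ L with finite degrees, [L:F] = [L:K] · [K:F]. Here this gives [L:F] = 67 · 14 = 938.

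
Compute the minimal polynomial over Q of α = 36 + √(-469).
m_α(x) = x^2 - 72x + 1765

From α - 36 = √(-469), squaring gives (α - 36)^2 = -469, i.e. α^2 - 72α + 1296 = -469, so α^2 - 72α + 1765 = 0. The discriminant of x^2 - 72x + 1765 is (-72)^2 - 4·(1765) = 5184 - 7060 = -1876, and 4·(-469) is not a perfect square in Q since -469 is squarefree and ≠ 1. Hence x^2 - 72x + 1765 is irreducible over Q and is the minimal polynomial of α.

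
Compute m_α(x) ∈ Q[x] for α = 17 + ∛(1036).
m_α(x) = x^3 - 51x^2 + 867x - 5949

Set β = α - 17 = ∛(1036), so β^3 = 1036. Then (α - 17)^3 - 1036 = 0, i.e. α is a root of g(x) = (x - 17)^3 - 1036 = x^3 - 51x^2 + 867x - 5949. Since g(x) = h(x - 17) where h(x) = x^3 - 1036, and h is irreducible over Q (because 1036 is not a perfect cube, so h has no rational root, and a monic cubic with no rational root is irreducible), g is also irreducible (irreducibility is preserved under the substitution x → x - 17). Hence m_α(x) = x^3 - 51x^2 + 867x - 5949.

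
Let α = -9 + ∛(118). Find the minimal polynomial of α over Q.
m_α(x) = x^3 + 27x^2 + 243x + 611

Set β = α + 9 = ∛(118), so β^3 = 118. Then (α + 9)^3 - 118 = 0, i.e. α is a root of g(x) = (x + 9)^3 - 118 = x^3 + 27x^2 + 243x + 611. Since g(x) = h(x + 9) where h(x) = x^3 - 118, and h is irreducible over Q (because 118 is not a perfect cube, so h has no rational root, and a monic cubic with no rational root is irreducible), g is also irreducible (irreducibility is preserved under the substitution x → x + 9). Hence m_α(x) = x^3 + 27x^2 + 243x + 611.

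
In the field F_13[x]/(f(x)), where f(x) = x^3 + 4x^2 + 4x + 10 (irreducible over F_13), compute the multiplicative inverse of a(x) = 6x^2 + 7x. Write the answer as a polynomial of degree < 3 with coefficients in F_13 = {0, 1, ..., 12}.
a(x)^(-1) ≡ x^2 + 10 (mod f(x))

Since f is irreducible over F_13, F_13[x]/(f) is a field and a(x) ≠ 0 has an inverse. Apply the extended Euclidean algorithm to f(x) and a(x) in F_13[x]: f(x) = (11x + 3)·a(x) + (9x + 10);  a(x) = (5x + 1)·(9x + 10) + (3). The last nonzero remainder is the constant 3 = gcd(f, a) in F_13. Back-substituting through the division chain expresses 3 = s(x)·a(x) + t(x)·f(x) with s(x) ≡ 3x^2 + 4 (mod f), so (3x^2 + 4)·a(x) ≡ 3 (mod f). Multiplying by 3^(-1) ≡ 9 in F_13 gives a(x)^(-1) ≡ 9·(3x^2 + 4) ≡ x^2 + 10 (mod f). Check: (6x^2 + 7x)·(x^2 + 10) = 6x^4 + 7x^3 + 8x^2 + 5x ≡ 1 (mod x^3 + 4x^2 + 4x + 10).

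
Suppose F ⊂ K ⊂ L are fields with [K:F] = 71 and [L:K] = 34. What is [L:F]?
[L:F] = 2414

The tower law says that for any tower of field extensions F ⊂ K ⊂ L with finite degrees, [L:F] = [L:K] · [K:F]. Here this gives [L:F] = 34 · 71 = 2414.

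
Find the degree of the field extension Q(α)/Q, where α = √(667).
[Q(α):Q] = 2

[Q(α):Q] equals the degree of the minimal polynomial of α. Here α^2 = 667 and x^2 - 667 is irreducible (d = 667 is squarefree, ≠ 1, hence not a square), so deg(m_α) = 2. Thus [Q(α):Q] = 2.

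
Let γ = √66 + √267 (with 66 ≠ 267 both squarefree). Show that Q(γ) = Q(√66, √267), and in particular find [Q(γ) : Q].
[Q(γ) : Q] = 4 (equivalently, Q(γ) = Q(√66, √267))

Obviously Q(γ) ⊆ Q(√66, √267), and [Q(√66, √267):Q] = 4 (since 66, 267 are distinct squarefree integers > 1 with 17622 not a perfect square). To show equality we compute the minimal polynomial of γ. From γ = √66 + √267: γ^2 = 66 + 2√(17622) + 267 = 333 + 2√(17622), so γ^2 - 333 = 2√(17622); squaring, (γ^2 - 333)^2 = 4·17622, i.e. γ^4 - 666γ^2 + 110889 - 70488 = 0, i.e. γ^4 - 666γ^2 + 40401 = 0. So γ is a root of x^4 - 666x^2 + 40401. This polynomial is irreducible over Q: it has no rational root (each ±√66 ± √267 is irrational), and any factorization into two quadratics over Q would force √(17622) ∈ Q (pairing opposite roots) or √66, √267 ∈ Q (other pairings), all impossible. Hence [Q(γ):Q] = 4 = [Q(√66, √267):Q], so Q(γ) = Q(√66, √267).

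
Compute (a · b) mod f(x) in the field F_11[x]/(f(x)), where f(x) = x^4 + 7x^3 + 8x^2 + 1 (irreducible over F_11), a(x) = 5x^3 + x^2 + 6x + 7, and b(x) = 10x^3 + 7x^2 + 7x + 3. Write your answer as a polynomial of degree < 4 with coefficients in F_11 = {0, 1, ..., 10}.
a · b ≡ 9x + 10 (mod f(x))

Multiply in F_11[x]: a(x)·b(x) = (5x^3 + x^2 + 6x + 7)·(10x^3 + 7x^2 + 7x + 3) = 6x^6 + x^5 + 3x^4 + 2x^3 + 6x^2 + x + 10. This has degree ≥ 4, so divide by f(x) over F_11: 6x^6 + x^5 + 3x^4 + 2x^3 + 6x^2 + x + 10 = (6x^2 + 3x)·(x^4 + 7x^3 + 8x^2 + 1) + (9x + 10). Hence a·b ≡ 9x + 10 (mod f). (F_11[x]/(f) is a field with 11^4 = 14641 elements since f is irreducible of degree 4.)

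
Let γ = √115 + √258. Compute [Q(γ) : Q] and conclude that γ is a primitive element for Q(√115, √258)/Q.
[Q(γ) : Q] = 4 (equivalently, Q(γ) = Q(√115, √258))

Obviously Q(γ) ⊆ Q(√115, √258), and [Q(√115, √258):Q] = 4 (since 115, 258 are distinct squarefree integers > 1 with 29670 not a perfect square). To show equality we compute the minimal polynomial of γ. From γ = √115 + √258: γ^2 = 115 + 2√(29670) + 258 = 373 + 2√(29670), so γ^2 - 373 = 2√(29670); squaring, (γ^2 - 373)^2 = 4·29670, i.e. γ^4 - 746γ^2 + 139129 - 118680 = 0, i.e. γ^4 - 746γ^2 + 20449 = 0. So γ is a root of x^4 - 746x^2 + 20449. This polynomial is irreducible over Q: it has no rational root (each ±√115 ± √258 is irrational), and any factorization into two quadratics over Q would force √(29670) ∈ Q (pairing opposite roots) or √115, √258 ∈ Q (other pairings), all impossible. Hence [Q(γ):Q] = 4 = [Q(√115, √258):Q], so Q(γ) = Q(√115, √258).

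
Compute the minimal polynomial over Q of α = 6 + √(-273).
m_α(x) = x^2 - 12x + 309

From α - 6 = √(-273), squaring gives (α - 6)^2 = -273, i.e. α^2 - 12α + 36 = -273, so α^2 - 12α + 309 = 0. The discriminant of x^2 - 12x + 309 is (-12)^2 - 4·(309) = 144 - 1236 = -1092, and 4·(-273) is not a perfect square in Q since -273 is squarefree and ≠ 1. Hence x^2 - 12x + 309 is irreducible over Q and is the minimal polynomial of α.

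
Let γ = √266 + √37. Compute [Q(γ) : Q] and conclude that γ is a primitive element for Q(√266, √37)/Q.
[Q(γ) : Q] = 4 (equivalently, Q(γ) = Q(√266, √37))

Obviously Q(γ) ⊆ Q(√266, √37), and [Q(√266, √37):Q] = 4 (since 266, 37 are distinct squarefree integers > 1 with 9842 not a perfect square). To show equality we compute the minimal polynomial of γ. From γ = √266 + √37: γ^2 = 266 + 2√(9842) + 37 = 303 + 2√(9842), so γ^2 - 303 = 2√(9842); squaring, (γ^2 - 303)^2 = 4·9842, i.e. γ^4 - 606γ^2 + 91809 - 39368 = 0, i.e. γ^4 - 606γ^2 + 52441 = 0. So γ is a root of x^4 - 606x^2 + 52441. This polynomial is irreducible over Q: it has no rational root (each ±√266 ± √37 is irrational), and any factorization into two quadratics over Q would force √(9842) ∈ Q (pairing opposite roots) or √266, √37 ∈ Q (other pairings), all impossible. Hence [Q(γ):Q] = 4 = [Q(√266, √37):Q], so Q(γ) = Q(√266, √37).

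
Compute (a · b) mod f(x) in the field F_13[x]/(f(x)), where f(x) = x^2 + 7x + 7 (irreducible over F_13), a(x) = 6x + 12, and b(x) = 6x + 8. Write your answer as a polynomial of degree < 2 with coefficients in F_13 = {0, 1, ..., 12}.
a · b ≡ 11x (mod f(x))

Multiply in F_13[x]: a(x)·b(x) = (6x + 12)·(6x + 8) = 10x^2 + 3x + 5. This has degree ≥ 2, so divide by f(x) over F_13: 10x^2 + 3x + 5 = (10)·(x^2 + 7x + 7) + (11x). Hence a·b ≡ 11x (mod f). (F_13[x]/(f) is a field with 13^2 = 169 elements since f is irreducible of degree 2.)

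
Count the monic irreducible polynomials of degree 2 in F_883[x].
There are 389403 monic irreducible polynomials of degree 2 over F_883

Each element of F_{883^2} that lies in no proper subfield is a root of exactly one monic irreducible of degree 2 over F_883, and each such polynomial has 2 distinct roots in F_{883^2}. By Möbius inversion the count is N_883(2) = (1/2) Σ_{d|2} μ(2/d) · 883^d = (1/2)(μ(2)·883^1 + μ(1)·883^2) = 778806/2 = 389403.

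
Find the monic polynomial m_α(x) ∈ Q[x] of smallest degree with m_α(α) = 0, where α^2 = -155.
m_α(x) = x^2 + 155

α satisfies α^2 + 155 = 0, so x^2 + 155 annihilates α. Since d = -155 is squarefree and ≠ 1, it is not a perfect square in Q, so x^2 + 155 has no rational root and is therefore irreducible over Q (a degree-2 polynomial over a field is irreducible iff it has no root). Hence m_α(x) = x^2 + 155.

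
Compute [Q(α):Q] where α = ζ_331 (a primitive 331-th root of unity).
[Q(α):Q] = 330

The minimal polynomial of ζ_331 over Q is the 331-th cyclotomic polynomial Φ_331(x), which is irreducible over Q and has degree φ(331) = 330. Hence [Q(α):Q] = φ(331) = 330.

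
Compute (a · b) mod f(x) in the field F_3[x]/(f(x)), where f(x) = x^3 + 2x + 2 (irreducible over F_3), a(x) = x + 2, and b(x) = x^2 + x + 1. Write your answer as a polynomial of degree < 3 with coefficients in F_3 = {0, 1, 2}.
a · b ≡ x (mod f(x))

Multiply in F_3[x]: a(x)·b(x) = (x + 2)·(x^2 + x + 1) = x^3 + 2. This has degree ≥ 3, so divide by f(x) over F_3: x^3 + 2 = (1)·(x^3 + 2x + 2) + (x). Hence a·b ≡ x (mod f). (F_3[x]/(f) is a field with 3^3 = 27 elements since f is irreducible of degree 3.)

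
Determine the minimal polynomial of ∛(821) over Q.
m_α(x) = x^3 - 821

α satisfies α^3 = 821, so x^3 - 821 annihilates α. By the rational root test, a rational root p/q (in lowest terms) of x^3 - 821 would satisfy p^3 = 821 q^3, forcing q = 1 and p^3 = 821; but 821 is not a perfect cube, contradiction. A monic cubic over Q with no rational root is irreducible (any nontrivial factorization would include a linear factor). Hence x^3 - 821 is the minimal polynomial of α, and in particular [Q(α):Q] = 3.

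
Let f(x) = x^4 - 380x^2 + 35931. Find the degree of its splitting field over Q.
[K : Q] = 4

Solving the quadratic in x^2: x^2 = (380 ± √(380^2 - 4·35931))/2 = (380 ± √676)/2 = (380 ± 26)/2, giving x^2 = 203 or x^2 = 177. So f(x) = (x^2 - 203)(x^2 - 177) and the roots of f are ±√203, ±√177. Hence the splitting field is K = Q(√203, √177). Since 203 and 177 are distinct squarefree integers > 1, their product 35931 is not a perfect square, so √177 ∉ Q(√203). By the tower law [K:Q] = [Q(√203,√177):Q(√203)] · [Q(√203):Q] = 2 · 2 = 4.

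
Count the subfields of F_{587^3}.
F_{587^3} has 2 subfields

The subfields of F_{p^n} are exactly the fields F_{p^d} for d | n (each is the fixed field of the unique index-d subgroup of Gal(F_{p^n}/F_p) ≅ Z/nZ). The divisors of n = 3 are {1, 3}, giving 2 subfields: F_{587^1}, F_{587^3}.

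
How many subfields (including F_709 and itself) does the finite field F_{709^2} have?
F_{709^2} has 2 subfields

The subfields of F_{p^n} are exactly the fields F_{p^d} for d | n (each is the fixed field of the unique index-d subgroup of Gal(F_{p^n}/F_p) ≅ Z/nZ). The divisors of n = 2 are {1, 2}, giving 2 subfields: F_{709^1}, F_{709^2}.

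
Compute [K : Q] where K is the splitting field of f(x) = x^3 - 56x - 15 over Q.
[K : Q] = 6

By the rational root test, any rational root of the monic integer polynomial f(x) = x^3 - 56x - 15 must be an integer dividing the constant term -15, i.e. one of ±{1, 3, 5, 15}. Evaluating: f(1) = -70, f(-1) = 40, f(3) = -156, f(-3) = 126, f(5) = -170, f(-5) = 140, f(15) = 2520, f(-15) = -2550; none is 0, so f has no rational root and is therefore irreducible over Q (a cubic with no linear factor over a field is irreducible). For an irreducible cubic, the Galois group is A_3 or S_3 according as the discriminant disc(f) = -4a^3 - 27b^2 = -4·(-56)^3 - 27·(-15)^2 = 696389 is or is not a square in Q. Here disc(f) = 696389 is not a perfect square in Q, so the Galois group of f over Q is not contained in A_3 and must be all of S_3. The splitting field has degree |S_3| = 6 over Q, so [K : Q] = 6.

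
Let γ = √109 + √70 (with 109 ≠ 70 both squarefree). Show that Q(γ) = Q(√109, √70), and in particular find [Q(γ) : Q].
[Q(γ) : Q] = 4 (equivalently, Q(γ) = Q(√109, √70))

Obviously Q(γ) ⊆ Q(√109, √70), and [Q(√109, √70):Q] = 4 (since 109, 70 are distinct squarefree integers > 1 with 7630 not a perfect square). To show equality we compute the minimal polynomial of γ. From γ = √109 + √70: γ^2 = 109 + 2√(7630) + 70 = 179 + 2√(7630), so γ^2 - 179 = 2√(7630); squaring, (γ^2 - 179)^2 = 4·7630, i.e. γ^4 - 358γ^2 + 32041 - 30520 = 0, i.e. γ^4 - 358γ^2 + 1521 = 0. So γ is a root of x^4 - 358x^2 + 1521. This polynomial is irreducible over Q: it has no rational root (each ±√109 ± √70 is irrational), and any factorization into two quadratics over Q would force √(7630) ∈ Q (pairing opposite roots) or √109, √70 ∈ Q (other pairings), all impossible. Hence [Q(γ):Q] = 4 = [Q(√109, √70):Q], so Q(γ) = Q(√109, √70).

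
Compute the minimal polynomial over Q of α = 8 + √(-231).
m_α(x) = x^2 - 16x + 295

From α - 8 = √(-231), squaring gives (α - 8)^2 = -231, i.e. α^2 - 16α + 64 = -231, so α^2 - 16α + 295 = 0. The discriminant of x^2 - 16x + 295 is (-16)^2 - 4·(295) = 256 - 1180 = -924, and 4·(-231) is not a perfect square in Q since -231 is squarefree and ≠ 1. Hence x^2 - 16x + 295 is irreducible over Q and is the minimal polynomial of α.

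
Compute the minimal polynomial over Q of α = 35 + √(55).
m_α(x) = x^2 - 70x + 1170

From α - 35 = √(55), squaring gives (α - 35)^2 = 55, i.e. α^2 - 70α + 1225 = 55, so α^2 - 70α + 1170 = 0. The discriminant of x^2 - 70x + 1170 is (-70)^2 - 4·(1170) = 4900 - 4680 = 220, and 4·(55) is not a perfect square in Q since 55 is squarefree and ≠ 1. Hence x^2 - 70x + 1170 is irreducible over Q and is the minimal polynomial of α.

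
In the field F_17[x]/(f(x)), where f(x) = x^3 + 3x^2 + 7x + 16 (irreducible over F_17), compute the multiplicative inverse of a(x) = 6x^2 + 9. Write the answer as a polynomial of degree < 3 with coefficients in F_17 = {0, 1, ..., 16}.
a(x)^(-1) ≡ 3x^2 + 12x (mod f(x))

Since f is irreducible over F_17, F_17[x]/(f) is a field and a(x) ≠ 0 has an inverse. Apply the extended Euclidean algorithm to f(x) and a(x) in F_17[x]: f(x) = (3x + 9)·a(x) + (14x + 3);  a(x) = (15x + 15)·(14x + 3) + (15). The last nonzero remainder is the constant 15 = gcd(f, a) in F_17. Back-substituting through the division chain expresses 15 = s(x)·a(x) + t(x)·f(x) with s(x) ≡ 11x^2 + 10x (mod f), so (11x^2 + 10x)·a(x) ≡ 15 (mod f). Multiplying by 15^(-1) ≡ 8 in F_17 gives a(x)^(-1) ≡ 8·(11x^2 + 10x) ≡ 3x^2 + 12x (mod f). Check: (6x^2 + 9)·(3x^2 + 12x) = x^4 + 4x^3 + 10x^2 + 6x ≡ 1 (mod x^3 + 3x^2 + 7x + 16).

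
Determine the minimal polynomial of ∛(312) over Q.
m_α(x) = x^3 - 312

α satisfies α^3 = 312, so x^3 - 312 annihilates α. By the rational root test, a rational root p/q (in lowest terms) of x^3 - 312 would satisfy p^3 = 312 q^3, forcing q = 1 and p^3 = 312; but 312 is not a perfect cube, contradiction. A monic cubic over Q with no rational root is irreducible (any nontrivial factorization would include a linear factor). Hence x^3 - 312 is the minimal polynomial of α, and in particular [Q(α):Q] = 3.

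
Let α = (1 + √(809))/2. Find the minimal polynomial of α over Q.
m_α(x) = x^2 - x - 202

From 2α - 1 = √(809), squaring gives (2α - 1)^2 = 809, i.e. 4α^2 - 4α + 1 = 809, so α^2 - α + (1 - 809)/4 = 0. Since 809 ≡ 1 (mod 4), (1 - 809)/4 = -202 ∈ Z. The polynomial x^2 - x - 202 has discriminant 1 - 4·(-202) = 809, which is not a perfect square in Q (d = 809 is squarefree and ≠ 1), so x^2 - x - 202 is irreducible over Q. It is the minimal polynomial of α.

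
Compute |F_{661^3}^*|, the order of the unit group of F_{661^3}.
|F_{661^3}^*| = 288804780

F_{661^3} has 661^3 = 288804781 elements; its multiplicative group consists of all nonzero elements, so |F_{661^3}^*| = 288804781 - 1 = 288804780. (It is cyclic since any finite subgroup of the multiplicative group of a field is cyclic.)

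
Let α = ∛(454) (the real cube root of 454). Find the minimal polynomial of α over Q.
m_α(x) = x^3 - 454

α satisfies α^3 = 454, so x^3 - 454 annihilates α. By the rational root test, a rational root p/q (in lowest terms) of x^3 - 454 would satisfy p^3 = 454 q^3, forcing q = 1 and p^3 = 454; but 454 is not a perfect cube, contradiction. A monic cubic over Q with no rational root is irreducible (any nontrivial factorization would include a linear factor). Hence x^3 - 454 is the minimal polynomial of α, and in particular [Q(α):Q] = 3.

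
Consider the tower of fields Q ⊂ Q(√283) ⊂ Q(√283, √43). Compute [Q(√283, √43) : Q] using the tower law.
[Q(√283, √43) : Q] = 4

[Q(√283):Q] = 2 (min poly x^2 - 283, irreducible since 283 is squarefree > 1). For the top step, suppose √43 ∈ Q(√283), say √43 = c + d√283 with c, d ∈ Q. Squaring: 43 = c^2 + 283d^2 + 2cd√283. Since √283 ∉ Q this forces 2cd = 0. If d = 0 then √43 = c ∈ Q, contradicting 43 squarefree > 1. If c = 0 then 43 = 283d^2, so 283·43 = (283d)^2 is a perfect square in Q — but 283·43 = 12169 is not a perfect square (since 283 and 43 are distinct squarefree integers). Contradiction. Hence √43 ∉ Q(√283), so x^2 - 43 stays irreducible over Q(√283) and [Q(√283, √43) : Q(√283)] = 2. By the tower law, [Q(√283, √43) : Q] = 2 · 2 = 4.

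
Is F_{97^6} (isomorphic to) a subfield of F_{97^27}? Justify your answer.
No: F_{97^6} is not a subfield of F_{97^27}

F_{p^m} embeds in F_{p^n} iff m | n. Here 6 ∤ 27 (since 27 = 4·6 + 3 with remainder 3 ≠ 0), so F_{97^6} is not a subfield of F_{97^27}. Equivalently: if it were, the tower law would give 6 = [F_{97^6}:F_97] dividing [F_{97^27}:F_97] = 27, contradiction.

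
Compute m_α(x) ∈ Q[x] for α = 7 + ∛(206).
m_α(x) = x^3 - 21x^2 + 147x - 549

Set β = α - 7 = ∛(206), so β^3 = 206. Then (α - 7)^3 - 206 = 0, i.e. α is a root of g(x) = (x - 7)^3 - 206 = x^3 - 21x^2 + 147x - 549. Since g(x) = h(x - 7) where h(x) = x^3 - 206, and h is irreducible over Q (because 206 is not a perfect cube, so h has no rational root, and a monic cubic with no rational root is irreducible), g is also irreducible (irreducibility is preserved under the substitution x → x - 7). Hence m_α(x) = x^3 - 21x^2 + 147x - 549.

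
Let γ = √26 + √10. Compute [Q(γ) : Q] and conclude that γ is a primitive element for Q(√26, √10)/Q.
[Q(γ) : Q] = 4 (equivalently, Q(γ) = Q(√26, √10))

Obviously Q(γ) ⊆ Q(√26, √10), and [Q(√26, √10):Q] = 4 (since 26, 10 are distinct squarefree integers > 1 with 260 not a perfect square). To show equality we compute the minimal polynomial of γ. From γ = √26 + √10: γ^2 = 26 + 2√(260) + 10 = 36 + 2√(260), so γ^2 - 36 = 2√(260); squaring, (γ^2 - 36)^2 = 4·260, i.e. γ^4 - 72γ^2 + 1296 - 1040 = 0, i.e. γ^4 - 72γ^2 + 256 = 0. So γ is a root of x^4 - 72x^2 + 256. This polynomial is irreducible over Q: it has no rational root (each ±√26 ± √10 is irrational), and any factorization into two quadratics over Q would force √(260) ∈ Q (pairing opposite roots) or √26, √10 ∈ Q (other pairings), all impossible. Hence [Q(γ):Q] = 4 = [Q(√26, √10):Q], so Q(γ) = Q(√26, √10).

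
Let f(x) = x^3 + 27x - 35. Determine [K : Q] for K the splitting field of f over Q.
[K : Q] = 6

By the rational root test, any rational root of the monic integer polynomial f(x) = x^3 + 27x - 35 must be an integer dividing the constant term -35, i.e. one of ±{1, 5, 7, 35}. Evaluating: f(1) = -7, f(-1) = -63, f(5) = 225, f(-5) = -295, f(7) = 497, f(-7) = -567, f(35) = 43785, f(-35) = -43855; none is 0, so f has no rational root and is therefore irreducible over Q (a cubic with no linear factor over a field is irreducible). For an irreducible cubic, the Galois group is A_3 or S_3 according as the discriminant disc(f) = -4a^3 - 27b^2 = -4·(27)^3 - 27·(-35)^2 = -111807 is or is not a square in Q. Here disc(f) = -111807 is not a perfect square in Q, so the Galois group of f over Q is not contained in A_3 and must be all of S_3. The splitting field has degree |S_3| = 6 over Q, so [K : Q] = 6.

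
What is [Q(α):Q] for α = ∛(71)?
[Q(α):Q] = 3

The minimal polynomial of α is x^3 - 71, irreducible over Q since 71 is not a perfect cube (so x^3 - 71 has no rational root). Hence [Q(α):Q] = deg(m_α) = 3.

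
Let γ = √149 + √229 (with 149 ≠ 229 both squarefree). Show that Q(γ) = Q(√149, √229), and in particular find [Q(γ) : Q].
[Q(γ) : Q] = 4 (equivalently, Q(γ) = Q(√149, √229))

Obviously Q(γ) ⊆ Q(√149, √229), and [Q(√149, √229):Q] = 4 (since 149, 229 are distinct squarefree integers > 1 with 34121 not a perfect square). To show equality we compute the minimal polynomial of γ. From γ = √149 + √229: γ^2 = 149 + 2√(34121) + 229 = 378 + 2√(34121), so γ^2 - 378 = 2√(34121); squaring, (γ^2 - 378)^2 = 4·34121, i.e. γ^4 - 756γ^2 + 142884 - 136484 = 0, i.e. γ^4 - 756γ^2 + 6400 = 0. So γ is a root of x^4 - 756x^2 + 6400. This polynomial is irreducible over Q: it has no rational root (each ±√149 ± √229 is irrational), and any factorization into two quadratics over Q would force √(34121) ∈ Q (pairing opposite roots) or √149, √229 ∈ Q (other pairings), all impossible. Hence [Q(γ):Q] = 4 = [Q(√149, √229):Q], so Q(γ) = Q(√149, √229).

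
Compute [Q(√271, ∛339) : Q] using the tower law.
[Q(√271, ∛339) : Q] = 6

Let L = Q(√271, ∛339). Since Q(√271) ⊂ L and [Q(√271):Q] = 2, the tower law gives 2 | [L:Q]. Likewise Q(∛339) ⊂ L with [Q(∛339):Q] = 3 (because 339 is not a perfect cube), so 3 | [L:Q]. As gcd(2,3) = 1, [L:Q] is divisible by 6. Conversely L is generated over Q by √271 and ∛339, so [L:Q] ≤ 2·3 = 6. Therefore [Q(√271, ∛339) : Q] = 6.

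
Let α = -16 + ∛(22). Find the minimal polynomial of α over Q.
m_α(x) = x^3 + 48x^2 + 768x + 4074

Set β = α + 16 = ∛(22), so β^3 = 22. Then (α + 16)^3 - 22 = 0, i.e. α is a root of g(x) = (x + 16)^3 - 22 = x^3 + 48x^2 + 768x + 4074. Since g(x) = h(x + 16) where h(x) = x^3 - 22, and h is irreducible over Q (because 22 is not a perfect cube, so h has no rational root, and a monic cubic with no rational root is irreducible), g is also irreducible (irreducibility is preserved under the substitution x → x + 16). Hence m_α(x) = x^3 + 48x^2 + 768x + 4074.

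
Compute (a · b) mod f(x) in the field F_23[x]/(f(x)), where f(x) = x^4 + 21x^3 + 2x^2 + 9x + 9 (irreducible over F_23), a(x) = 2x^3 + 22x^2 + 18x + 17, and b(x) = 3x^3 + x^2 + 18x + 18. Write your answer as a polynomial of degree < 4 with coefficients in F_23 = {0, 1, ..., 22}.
a · b ≡ 2x^3 + 18x^2 + 8x + 13 (mod f(x))

Multiply in F_23[x]: a(x)·b(x) = (2x^3 + 22x^2 + 18x + 17)·(3x^3 + x^2 + 18x + 18) = 6x^6 + 22x^5 + 20x^4 + 18x^3 + x^2 + 9x + 7. This has degree ≥ 4, so divide by f(x) over F_23: 6x^6 + 22x^5 + 20x^4 + 18x^3 + x^2 + 9x + 7 = (6x^2 + 11x + 7)·(x^4 + 21x^3 + 2x^2 + 9x + 9) + (2x^3 + 18x^2 + 8x + 13). Hence a·b ≡ 2x^3 + 18x^2 + 8x + 13 (mod f). (F_23[x]/(f) is a field with 23^4 = 279841 elements since f is irreducible of degree 4.)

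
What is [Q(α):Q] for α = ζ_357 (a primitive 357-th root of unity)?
[Q(α):Q] = 192

The minimal polynomial of ζ_357 over Q is the 357-th cyclotomic polynomial Φ_357(x), which is irreducible over Q and has degree φ(357) = 192. Hence [Q(α):Q] = φ(357) = 192.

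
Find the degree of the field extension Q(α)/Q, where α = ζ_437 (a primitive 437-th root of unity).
[Q(α):Q] = 396

The minimal polynomial of ζ_437 over Q is the 437-th cyclotomic polynomial Φ_437(x), which is irreducible over Q and has degree φ(437) = 396. Hence [Q(α):Q] = φ(437) = 396.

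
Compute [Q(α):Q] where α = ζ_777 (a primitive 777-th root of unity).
[Q(α):Q] = 432

The minimal polynomial of ζ_777 over Q is the 777-th cyclotomic polynomial Φ_777(x), which is irreducible over Q and has degree φ(777) = 432. Hence [Q(α):Q] = φ(777) = 432.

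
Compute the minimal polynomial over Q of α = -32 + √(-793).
m_α(x) = x^2 + 64x + 1817

From α + 32 = √(-793), squaring gives (α + 32)^2 = -793, i.e. α^2 + 64α + 1024 = -793, so α^2 + 64α + 1817 = 0. The discriminant of x^2 + 64x + 1817 is (64)^2 - 4·(1817) = 4096 - 7268 = -3172, and 4·(-793) is not a perfect square in Q since -793 is squarefree and ≠ 1. Hence x^2 + 64x + 1817 is irreducible over Q and is the minimal polynomial of α.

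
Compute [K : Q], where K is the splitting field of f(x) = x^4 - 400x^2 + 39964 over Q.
[K : Q] = 4

Solving the quadratic in x^2: x^2 = (400 ± √(400^2 - 4·39964))/2 = (400 ± √144)/2 = (400 ± 12)/2, giving x^2 = 206 or x^2 = 194. So f(x) = (x^2 - 206)(x^2 - 194) and the roots of f are ±√206, ±√194. Hence the splitting field is K = Q(√206, √194). Since 206 and 194 are distinct squarefree integers > 1, their product 39964 is not a perfect square, so √194 ∉ Q(√206). By the tower law [K:Q] = [Q(√206,√194):Q(√206)] · [Q(√206):Q] = 2 · 2 = 4.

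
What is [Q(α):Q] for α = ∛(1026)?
[Q(α):Q] = 3

The minimal polynomial of α is x^3 - 1026, irreducible over Q since 1026 is not a perfect cube (so x^3 - 1026 has no rational root). Hence [Q(α):Q] = deg(m_α) = 3.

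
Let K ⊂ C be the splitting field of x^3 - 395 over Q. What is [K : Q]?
[K : Q] = 6

The roots of x^3 - 395 are ∛395, ω∛395, ω^2∛395 where ω = e^(2πi/3) is a primitive cube root of unity, so K = Q(∛395, ω). Now [Q(∛395):Q] = 3 (since 395 is not a perfect cube, x^3 - 395 is irreducible) and [Q(ω):Q] = 2. Both 2 and 3 divide [K:Q], and [K:Q] ≤ 3·2 = 6, so [K:Q] = 6. (Equivalently: Q(∛395) ⊂ R but ω ∉ R, so [K : Q(∛395)] = 2.)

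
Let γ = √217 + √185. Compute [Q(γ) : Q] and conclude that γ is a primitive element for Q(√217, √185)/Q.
[Q(γ) : Q] = 4 (equivalently, Q(γ) = Q(√217, √185))

Obviously Q(γ) ⊆ Q(√217, √185), and [Q(√217, √185):Q] = 4 (since 217, 185 are distinct squarefree integers > 1 with 40145 not a perfect square). To show equality we compute the minimal polynomial of γ. From γ = √217 + √185: γ^2 = 217 + 2√(40145) + 185 = 402 + 2√(40145), so γ^2 - 402 = 2√(40145); squaring, (γ^2 - 402)^2 = 4·40145, i.e. γ^4 - 804γ^2 + 161604 - 160580 = 0, i.e. γ^4 - 804γ^2 + 1024 = 0. So γ is a root of x^4 - 804x^2 + 1024. This polynomial is irreducible over Q: it has no rational root (each ±√217 ± √185 is irrational), and any factorization into two quadratics over Q would force √(40145) ∈ Q (pairing opposite roots) or √217, √185 ∈ Q (other pairings), all impossible. Hence [Q(γ):Q] = 4 = [Q(√217, √185):Q], so Q(γ) = Q(√217, √185).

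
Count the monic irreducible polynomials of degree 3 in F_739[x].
There are 134527560 monic irreducible polynomials of degree 3 over F_739

Each element of F_{739^3} that lies in no proper subfield is a root of exactly one monic irreducible of degree 3 over F_739, and each such polynomial has 3 distinct roots in F_{739^3}. By Möbius inversion the count is N_739(3) = (1/3) Σ_{d|3} μ(3/d) · 739^d = (1/3)(μ(3)·739^1 + μ(1)·739^3) = 403582680/3 = 134527560.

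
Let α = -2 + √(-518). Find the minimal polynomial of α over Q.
m_α(x) = x^2 + 4x + 522

From α + 2 = √(-518), squaring gives (α + 2)^2 = -518, i.e. α^2 + 4α + 4 = -518, so α^2 + 4α + 522 = 0. The discriminant of x^2 + 4x + 522 is (4)^2 - 4·(522) = 16 - 2088 = -2072, and 4·(-518) is not a perfect square in Q since -518 is squarefree and ≠ 1. Hence x^2 + 4x + 522 is irreducible over Q and is the minimal polynomial of α.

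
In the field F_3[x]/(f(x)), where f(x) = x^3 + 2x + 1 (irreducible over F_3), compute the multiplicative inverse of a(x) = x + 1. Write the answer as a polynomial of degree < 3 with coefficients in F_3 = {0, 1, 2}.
a(x)^(-1) ≡ 2x^2 + x (mod f(x))

Since f is irreducible over F_3, F_3[x]/(f) is a field and a(x) ≠ 0 has an inverse. Apply the extended Euclidean algorithm to f(x) and a(x) in F_3[x]: f(x) = (x^2 + 2x)·a(x) + (1). The last nonzero remainder is the constant 1 = gcd(f, a) in F_3. Back-substituting through the division chain expresses 1 = s(x)·a(x) + t(x)·f(x) with s(x) ≡ 2x^2 + x (mod f), so a(x)^(-1) ≡ s(x) = 2x^2 + x (mod f). Check: (x + 1)·(2x^2 + x) = 2x^3 + x ≡ 1 (mod x^3 + 2x + 1).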